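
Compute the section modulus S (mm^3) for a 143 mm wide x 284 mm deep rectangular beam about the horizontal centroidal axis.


S = b * h^2 / 6
= 143 * 284^2 / 6
= 143 * 80656 / 6
= 1922301.33 mm^3

1922301.33 mm^3


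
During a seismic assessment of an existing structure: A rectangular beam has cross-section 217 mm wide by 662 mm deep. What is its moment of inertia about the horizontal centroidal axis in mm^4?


I = b * h^3 / 12
= 217 * 662^3 / 12
= 217 * 290117528 / 12
= 5246291964.67 mm^4

5246291964.67 mm^4


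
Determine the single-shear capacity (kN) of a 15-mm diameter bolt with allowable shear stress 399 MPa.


A = pi * d^2 / 4 = pi * 15^2 / 4 = 176.7146 mm^2
V = f_v * A / 1000 = 399 * 176.7146 / 1000
= 70.5091 kN

70.5091 kN


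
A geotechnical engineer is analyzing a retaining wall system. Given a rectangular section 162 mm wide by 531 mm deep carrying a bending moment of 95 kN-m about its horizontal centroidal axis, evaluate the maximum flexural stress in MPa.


I = b * h^3 / 12 = 162 * 531^3 / 12 = 2021237428.5 mm^4
y = h / 2 = 531 / 2 = 265.5 mm
M = 95 kN-m = 95000000.0 N-mm
sigma = M * y / I = 95000000.0 * 265.5 / 2021237428.5
= 12.48 MPa

12.48 MPa


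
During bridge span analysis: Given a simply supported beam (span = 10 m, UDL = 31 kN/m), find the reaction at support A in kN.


Total load = w * L = 31 * 10 = 310 kN
By symmetry, each reaction R = total / 2 = 310 / 2 = 155.0 kN

155.0 kN


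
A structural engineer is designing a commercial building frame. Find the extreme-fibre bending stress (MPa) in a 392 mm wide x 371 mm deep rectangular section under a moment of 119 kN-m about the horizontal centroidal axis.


I = b * h^3 / 12 = 392 * 371^3 / 12 = 1668117159.33 mm^4
y = h / 2 = 371 / 2 = 185.5 mm
M = 119 kN-m = 119000000.0 N-mm
sigma = M * y / I = 119000000.0 * 185.5 / 1668117159.33
= 13.23 MPa

13.23 MPa


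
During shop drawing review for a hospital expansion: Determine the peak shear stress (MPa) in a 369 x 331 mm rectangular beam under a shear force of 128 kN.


A = b * h = 369 * 331 = 122139 mm^2
V = 128 kN = 128000.0 N
tau_max = 1.5 * V / A = 1.5 * 128000.0 / 122139
= 1.572 MPa

1.572 MPa


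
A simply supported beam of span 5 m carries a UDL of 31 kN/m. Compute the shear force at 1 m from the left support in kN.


R_A = w * L / 2 = 31 * 5 / 2 = 77.5 kN
V(x) = R_A - w * x = 77.5 - 31 * 1
= 46.5 kN

46.5 kN


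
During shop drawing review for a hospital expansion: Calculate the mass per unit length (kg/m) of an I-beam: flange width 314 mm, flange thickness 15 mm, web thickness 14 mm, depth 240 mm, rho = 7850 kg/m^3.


A_flanges = 2 * 314 * 15 = 9420 mm^2
A_web = (240 - 2 * 15) * 14 = 2940 mm^2
A_total = 9420 + 2940 = 12360 mm^2 = 0.012360 m^2
Weight = rho * A = 7850 * 0.012360 = 97.026 kg/m

97.026 kg/m


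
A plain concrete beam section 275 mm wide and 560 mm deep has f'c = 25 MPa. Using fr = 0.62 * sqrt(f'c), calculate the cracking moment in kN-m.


fr = 0.62 * sqrt(25) = 0.62 * 5.0 = 3.1 MPa
I = 275 * 560^3 / 12 = 4024533333.33 mm^4
y_t = 280.0 mm
M_cr = fr * I / y_t = 3.1 * 4024533333.33 / 280.0 N-mm
= 44.5573 kN-m

44.5573 kN-m


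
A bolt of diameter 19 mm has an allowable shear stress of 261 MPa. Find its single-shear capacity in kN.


A = pi * d^2 / 4 = pi * 19^2 / 4 = 283.5287 mm^2
V = f_v * A / 1000 = 261 * 283.5287 / 1000
= 74.001 kN

74.001 kN


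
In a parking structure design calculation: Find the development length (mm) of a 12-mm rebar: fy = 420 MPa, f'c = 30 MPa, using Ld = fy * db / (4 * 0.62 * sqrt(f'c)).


Ld = (fy * db) / (4 * 0.62 * sqrt(f'c))
= (420 * 12) / (4 * 0.62 * sqrt(30))
= 5040 / 13.5835
= 371.04 mm

371.04 mm


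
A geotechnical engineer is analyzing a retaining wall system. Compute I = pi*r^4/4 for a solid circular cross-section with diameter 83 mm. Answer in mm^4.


r = d / 2 = 83 / 2 = 41.5 mm
I = pi * r^4 / 4 = pi * 41.5^4 / 4
= 2329604.88 mm^4

2329604.88 mm^4


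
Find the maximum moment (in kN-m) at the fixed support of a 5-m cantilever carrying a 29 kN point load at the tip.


For a cantilever with a point load at the free end:
M_max = P * L = 29 * 5 = 145 kN-m

145 kN-m


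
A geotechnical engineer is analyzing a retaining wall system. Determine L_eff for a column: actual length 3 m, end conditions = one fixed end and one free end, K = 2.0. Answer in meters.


L_eff = K * L
= 2.0 * 3
= 6.0 m

6.0 m


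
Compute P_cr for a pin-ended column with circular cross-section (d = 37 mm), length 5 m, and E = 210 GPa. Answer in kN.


I = pi * d^4 / 64 = 91997.66 mm^4
L = 5000.0 mm
P_cr = pi^2 * E * I / L^2
= 9.8696 * 210000.0 * 91997.66 / 5000.0^2
= 7627.04 N = 7.627 kN

7.627 kN


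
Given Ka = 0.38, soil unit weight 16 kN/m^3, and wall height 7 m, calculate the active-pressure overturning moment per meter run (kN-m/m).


Pa = 0.5 * Ka * gamma * H^2
= 0.5 * 0.38 * 16 * 7^2
= 148.96 kN/m
Arm = H / 3 = 7 / 3 = 2.3333 m
Mo = Pa * arm = Pa * H / 3 = 148.96 * 7 / 3 = 347.5733 kN-m/m

347.5733 kN-m/m


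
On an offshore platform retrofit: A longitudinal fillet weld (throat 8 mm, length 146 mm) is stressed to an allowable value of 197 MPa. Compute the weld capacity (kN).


Strength = throat * length * allowable stress
= 8 * 146 * 197 N
= 230096 N
= 230.1 kN

230.1 kN


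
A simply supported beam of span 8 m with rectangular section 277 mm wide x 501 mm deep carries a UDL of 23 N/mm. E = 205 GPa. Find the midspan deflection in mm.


I = 277 * 501^3 / 12 = 2902763814.75 mm^4
L = 8000.0 mm, w = 23 N/mm, E = 205000.0 MPa
delta = 5 * w * L^4 / (384 * E * I)
= 5 * 23 * 8000.0^4 / (384 * 205000.0 * 2902763814.75)
= 2.0614 mm

2.0614 mm


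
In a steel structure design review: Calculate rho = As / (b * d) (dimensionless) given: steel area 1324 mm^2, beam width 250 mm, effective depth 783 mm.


rho = As / (b * d)
= 1324 / (250 * 783)
= 1324 / 195750
= 0.006764 (dimensionless)

0.006764 (dimensionless)


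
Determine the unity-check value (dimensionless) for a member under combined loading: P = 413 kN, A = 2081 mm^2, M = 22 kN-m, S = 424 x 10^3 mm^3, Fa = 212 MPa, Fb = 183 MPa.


f_a = P / A = 413000.0 / 2081 = 198.4623 MPa
f_b = M / S = 22000000.0 / 424000.0 = 51.8868 MPa
Ratio = f_a / Fa + f_b / Fb
= 198.4623 / 212 + 51.8868 / 183
= 1.2197 (dimensionless)

1.2197 (dimensionless)


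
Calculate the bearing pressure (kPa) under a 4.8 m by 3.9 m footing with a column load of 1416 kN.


A = 4.8 * 3.9 = 18.72 m^2
q = P / A = 1416 / 18.72
= 75.641 kPa

75.641 kPa


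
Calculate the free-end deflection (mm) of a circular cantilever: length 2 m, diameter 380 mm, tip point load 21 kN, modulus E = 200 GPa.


I = pi * d^4 / 64 = pi * 380^4 / 64 = 1023538740.52 mm^4
L = 2000.0 mm, P = 21000.0 N, E = 200000.0 MPa
delta = P * L^3 / (3 * E * I)
= 21000.0 * 2000.0^3 / (3 * 200000.0 * 1023538740.52)
= 0.2736 mm

0.2736 mm


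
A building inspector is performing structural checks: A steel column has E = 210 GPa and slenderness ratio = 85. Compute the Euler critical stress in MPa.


sigma_cr = pi^2 * E / lambda^2
= 9.8696 * 210000.0 / 85^2
= 9.8696 * 210000.0 / 7225
= 286.8674 MPa

286.8674 MPa


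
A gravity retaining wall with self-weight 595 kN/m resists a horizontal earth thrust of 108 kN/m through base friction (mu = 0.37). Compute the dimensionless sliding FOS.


Resisting force = mu * W = 0.37 * 595 = 220.15 kN/m
FOS = Resisting / Driving = 220.15 / 108
= 2.0384 (dimensionless)

2.0384 (dimensionless)


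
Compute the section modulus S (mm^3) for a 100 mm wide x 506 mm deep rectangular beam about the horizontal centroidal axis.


S = b * h^2 / 6
= 100 * 506^2 / 6
= 100 * 256036 / 6
= 4267266.67 mm^3

4267266.67 mm^3


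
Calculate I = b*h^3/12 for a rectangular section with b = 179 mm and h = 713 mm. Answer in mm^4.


I = b * h^3 / 12
= 179 * 713^3 / 12
= 179 * 362467097 / 12
= 5406800863.58 mm^4

5406800863.58 mm^4


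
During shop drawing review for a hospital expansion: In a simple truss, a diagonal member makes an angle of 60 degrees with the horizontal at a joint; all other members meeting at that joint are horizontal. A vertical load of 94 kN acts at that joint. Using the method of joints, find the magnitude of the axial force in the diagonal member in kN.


At the joint, only the diagonal has a vertical component, so vertical equilibrium gives:
F * sin(60) = 94
F = 94 / sin(60)
= 94 / 0.866025
= 108.54 kN

108.54 kN


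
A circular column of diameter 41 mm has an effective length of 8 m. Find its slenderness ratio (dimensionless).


Radius of gyration r = d / 4 = 41 / 4 = 10.25 mm
L_eff = 8000.0 mm
Slenderness ratio = L / r = 8000.0 / 10.25 = 780.49 (dimensionless)

780.49 (dimensionless)


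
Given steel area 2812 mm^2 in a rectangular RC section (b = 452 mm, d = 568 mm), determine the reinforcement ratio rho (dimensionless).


rho = As / (b * d)
= 2812 / (452 * 568)
= 2812 / 256736
= 0.010953 (dimensionless)

0.010953 (dimensionless)


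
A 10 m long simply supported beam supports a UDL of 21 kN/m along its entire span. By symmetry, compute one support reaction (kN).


Total load = w * L = 21 * 10 = 210 kN
By symmetry, each reaction R = total / 2 = 210 / 2 = 105.0 kN

105.0 kN


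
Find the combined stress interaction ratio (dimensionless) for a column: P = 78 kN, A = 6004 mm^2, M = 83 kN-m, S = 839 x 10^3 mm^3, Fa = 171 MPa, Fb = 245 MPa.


f_a = P / A = 78000.0 / 6004 = 12.9913 MPa
f_b = M / S = 83000000.0 / 839000.0 = 98.9273 MPa
Ratio = f_a / Fa + f_b / Fb
= 12.9913 / 171 + 98.9273 / 245
= 0.4798 (dimensionless)

0.4798 (dimensionless)


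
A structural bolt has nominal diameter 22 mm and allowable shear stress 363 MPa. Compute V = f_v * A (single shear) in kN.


A = pi * d^2 / 4 = pi * 22^2 / 4 = 380.1327 mm^2
V = f_v * A / 1000 = 363 * 380.1327 / 1000
= 137.9882 kN

137.9882 kN


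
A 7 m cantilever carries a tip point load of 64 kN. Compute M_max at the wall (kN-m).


For a cantilever with a point load at the free end:
M_max = P * L = 64 * 7 = 448 kN-m

448 kN-m


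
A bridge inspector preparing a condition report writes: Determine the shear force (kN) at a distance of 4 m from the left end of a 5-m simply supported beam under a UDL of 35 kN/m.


R_A = w * L / 2 = 35 * 5 / 2 = 87.5 kN
V(x) = R_A - w * x = 87.5 - 35 * 4
= -52.5 kN

-52.5 kN


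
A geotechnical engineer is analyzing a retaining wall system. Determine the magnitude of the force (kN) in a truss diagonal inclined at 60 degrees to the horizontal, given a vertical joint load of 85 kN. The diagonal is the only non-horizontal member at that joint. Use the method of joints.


At the joint, only the diagonal has a vertical component, so vertical equilibrium gives:
F * sin(60) = 85
F = 85 / sin(60)
= 85 / 0.866025
= 98.15 kN

98.15 kN


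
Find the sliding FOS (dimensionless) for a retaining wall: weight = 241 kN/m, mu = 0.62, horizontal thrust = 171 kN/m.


Resisting force = mu * W = 0.62 * 241 = 149.42 kN/m
FOS = Resisting / Driving = 149.42 / 171
= 0.8738 (dimensionless)

0.8738 (dimensionless)


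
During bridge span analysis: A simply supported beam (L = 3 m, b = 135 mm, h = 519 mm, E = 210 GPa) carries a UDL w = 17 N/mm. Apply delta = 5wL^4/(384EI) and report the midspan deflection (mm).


I = 135 * 519^3 / 12 = 1572731538.75 mm^4
L = 3000.0 mm, w = 17 N/mm, E = 210000.0 MPa
delta = 5 * w * L^4 / (384 * E * I)
= 5 * 17 * 3000.0^4 / (384 * 210000.0 * 1572731538.75)
= 0.0543 mm

0.0543 mm


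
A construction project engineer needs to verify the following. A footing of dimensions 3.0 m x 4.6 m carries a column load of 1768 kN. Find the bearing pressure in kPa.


A = 3.0 * 4.6 = 13.8 m^2
q = P / A = 1768 / 13.8
= 128.1159 kPa

128.1159 kPa


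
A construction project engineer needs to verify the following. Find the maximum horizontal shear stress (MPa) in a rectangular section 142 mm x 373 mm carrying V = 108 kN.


A = b * h = 142 * 373 = 52966 mm^2
V = 108 kN = 108000.0 N
tau_max = 1.5 * V / A = 1.5 * 108000.0 / 52966
= 3.0586 MPa

3.0586 MPa


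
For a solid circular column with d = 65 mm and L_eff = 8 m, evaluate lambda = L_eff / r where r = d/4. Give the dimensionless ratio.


Radius of gyration r = d / 4 = 65 / 4 = 16.25 mm
L_eff = 8000.0 mm
Slenderness ratio = L / r = 8000.0 / 16.25 = 492.31 (dimensionless)

492.31 (dimensionless)


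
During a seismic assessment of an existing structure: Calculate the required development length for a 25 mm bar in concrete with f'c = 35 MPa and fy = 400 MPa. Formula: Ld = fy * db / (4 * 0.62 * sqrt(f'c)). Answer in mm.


Ld = (fy * db) / (4 * 0.62 * sqrt(f'c))
= (400 * 25) / (4 * 0.62 * sqrt(35))
= 10000 / 14.6719
= 681.58 mm

681.58 mm


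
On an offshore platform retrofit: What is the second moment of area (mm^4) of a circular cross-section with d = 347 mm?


r = d / 2 = 347 / 2 = 173.5 mm
I = pi * r^4 / 4 = pi * 173.5^4 / 4
= 711684976.18 mm^4

711684976.18 mm^4


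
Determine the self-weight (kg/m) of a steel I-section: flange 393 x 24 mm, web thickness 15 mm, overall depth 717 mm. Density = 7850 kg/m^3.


A_flanges = 2 * 393 * 24 = 18864 mm^2
A_web = (717 - 2 * 24) * 15 = 10035 mm^2
A_total = 18864 + 10035 = 28899 mm^2 = 0.028899 m^2
Weight = rho * A = 7850 * 0.028899 = 226.8571 kg/m

226.8571 kg/m


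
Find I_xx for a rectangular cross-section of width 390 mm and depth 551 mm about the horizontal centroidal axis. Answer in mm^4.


I = b * h^3 / 12
= 390 * 551^3 / 12
= 390 * 167284151 / 12
= 5436734907.5 mm^4

5436734907.5 mm^4


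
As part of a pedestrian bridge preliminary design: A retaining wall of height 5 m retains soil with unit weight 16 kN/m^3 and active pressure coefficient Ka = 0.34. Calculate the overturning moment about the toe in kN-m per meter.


Pa = 0.5 * Ka * gamma * H^2
= 0.5 * 0.34 * 16 * 5^2
= 68.0 kN/m
Arm = H / 3 = 5 / 3 = 1.6667 m
Mo = Pa * arm = Pa * H / 3 = 68.0 * 5 / 3 = 113.3333 kN-m/m

113.3333 kN-m/m


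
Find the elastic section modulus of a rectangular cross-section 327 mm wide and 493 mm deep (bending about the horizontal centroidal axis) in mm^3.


S = b * h^2 / 6
= 327 * 493^2 / 6
= 327 * 243049 / 6
= 13246170.5 mm^3

13246170.5 mm^3


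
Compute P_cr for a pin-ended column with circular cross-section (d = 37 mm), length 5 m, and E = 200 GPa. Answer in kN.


I = pi * d^4 / 64 = 91997.66 mm^4
L = 5000.0 mm
P_cr = pi^2 * E * I / L^2
= 9.8696 * 200000.0 * 91997.66 / 5000.0^2
= 7263.84 N = 7.2638 kN

7.2638 kN


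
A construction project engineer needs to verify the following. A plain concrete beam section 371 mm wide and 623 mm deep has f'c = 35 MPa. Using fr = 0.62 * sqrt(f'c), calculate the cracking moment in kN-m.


fr = 0.62 * sqrt(35) = 0.62 * 5.9161 = 3.668 MPa
I = 371 * 623^3 / 12 = 7475785013.08 mm^4
y_t = 311.5 mm
M_cr = fr * I / y_t = 3.668 * 7475785013.08 / 311.5 N-mm
= 88.0287 kN-m

88.0287 kN-m


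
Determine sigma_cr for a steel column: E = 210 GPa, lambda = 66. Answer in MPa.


sigma_cr = pi^2 * E / lambda^2
= 9.8696 * 210000.0 / 66^2
= 9.8696 * 210000.0 / 4356
= 475.8074 MPa

475.8074 MPa


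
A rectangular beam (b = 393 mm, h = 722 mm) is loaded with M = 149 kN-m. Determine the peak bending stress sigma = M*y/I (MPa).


I = b * h^3 / 12 = 393 * 722^3 / 12 = 12326020822.0 mm^4
y = h / 2 = 722 / 2 = 361.0 mm
M = 149 kN-m = 149000000.0 N-mm
sigma = M * y / I = 149000000.0 * 361.0 / 12326020822.0
= 4.36 MPa

4.36 MPa


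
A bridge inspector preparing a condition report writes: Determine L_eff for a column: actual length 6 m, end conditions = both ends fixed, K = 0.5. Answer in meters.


L_eff = K * L
= 0.5 * 6
= 3.0 m

3.0 m


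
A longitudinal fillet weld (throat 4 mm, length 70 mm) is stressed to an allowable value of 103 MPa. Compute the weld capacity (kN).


Strength = throat * length * allowable stress
= 4 * 70 * 103 N
= 28840 N
= 28.84 kN

28.84 kN


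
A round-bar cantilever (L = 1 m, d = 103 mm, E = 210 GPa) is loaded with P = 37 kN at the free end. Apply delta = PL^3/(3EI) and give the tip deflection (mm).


I = pi * d^4 / 64 = pi * 103^4 / 64 = 5524828.45 mm^4
L = 1000.0 mm, P = 37000.0 N, E = 210000.0 MPa
delta = P * L^3 / (3 * E * I)
= 37000.0 * 1000.0^3 / (3 * 210000.0 * 5524828.45)
= 10.6302 mm

10.6302 mm


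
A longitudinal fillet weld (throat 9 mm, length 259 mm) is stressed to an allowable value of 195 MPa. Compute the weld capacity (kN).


Strength = throat * length * allowable stress
= 9 * 259 * 195 N
= 454545 N
= 454.55 kN

454.55 kN


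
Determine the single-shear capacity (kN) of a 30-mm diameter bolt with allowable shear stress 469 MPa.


A = pi * d^2 / 4 = pi * 30^2 / 4 = 706.8583 mm^2
V = f_v * A / 1000 = 469 * 706.8583 / 1000
= 331.5166 kN

331.5166 kN


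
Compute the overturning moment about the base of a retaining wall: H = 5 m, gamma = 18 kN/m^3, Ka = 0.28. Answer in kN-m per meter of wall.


Pa = 0.5 * Ka * gamma * H^2
= 0.5 * 0.28 * 18 * 5^2
= 63.0 kN/m
Arm = H / 3 = 5 / 3 = 1.6667 m
Mo = Pa * arm = Pa * H / 3 = 63.0 * 5 / 3 = 105.0 kN-m/m

105.0 kN-m/m


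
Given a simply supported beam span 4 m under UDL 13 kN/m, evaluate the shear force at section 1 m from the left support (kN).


R_A = w * L / 2 = 13 * 4 / 2 = 26.0 kN
V(x) = R_A - w * x = 26.0 - 13 * 1
= 13.0 kN

13.0 kN


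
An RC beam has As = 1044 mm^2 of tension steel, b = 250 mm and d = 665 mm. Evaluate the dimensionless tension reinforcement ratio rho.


rho = As / (b * d)
= 1044 / (250 * 665)
= 1044 / 166250
= 0.00628 (dimensionless)

0.00628 (dimensionless)


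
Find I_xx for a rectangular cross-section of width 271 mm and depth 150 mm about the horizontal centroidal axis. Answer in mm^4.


I = b * h^3 / 12
= 271 * 150^3 / 12
= 271 * 3375000 / 12
= 76218750.0 mm^4

76218750.0 mm^4


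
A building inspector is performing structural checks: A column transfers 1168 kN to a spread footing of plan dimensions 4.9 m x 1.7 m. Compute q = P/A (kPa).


A = 4.9 * 1.7 = 8.33 m^2
q = P / A = 1168 / 8.33
= 140.2161 kPa

140.2161 kPa


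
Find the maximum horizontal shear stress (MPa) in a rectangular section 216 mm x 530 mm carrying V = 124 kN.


A = b * h = 216 * 530 = 114480 mm^2
V = 124 kN = 124000.0 N
tau_max = 1.5 * V / A = 1.5 * 124000.0 / 114480
= 1.6247 MPa

1.6247 MPa


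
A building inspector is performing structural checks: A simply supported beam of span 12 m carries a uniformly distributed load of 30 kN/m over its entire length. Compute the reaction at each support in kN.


Total load = w * L = 30 * 12 = 360 kN
By symmetry, each reaction R = total / 2 = 360 / 2 = 180.0 kN

180.0 kN


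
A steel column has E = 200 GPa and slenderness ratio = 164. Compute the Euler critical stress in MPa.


sigma_cr = pi^2 * E / lambda^2
= 9.8696 * 200000.0 / 164^2
= 9.8696 * 200000.0 / 26896
= 73.3909 MPa

73.3909 MPa


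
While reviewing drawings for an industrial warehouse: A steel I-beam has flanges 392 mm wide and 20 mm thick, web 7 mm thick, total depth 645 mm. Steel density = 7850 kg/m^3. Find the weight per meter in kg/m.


A_flanges = 2 * 392 * 20 = 15680 mm^2
A_web = (645 - 2 * 20) * 7 = 4235 mm^2
A_total = 15680 + 4235 = 19915 mm^2 = 0.019915 m^2
Weight = rho * A = 7850 * 0.019915 = 156.3328 kg/m

156.3328 kg/m


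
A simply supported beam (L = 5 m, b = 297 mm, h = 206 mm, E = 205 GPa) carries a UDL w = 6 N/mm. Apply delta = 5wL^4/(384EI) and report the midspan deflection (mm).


I = 297 * 206^3 / 12 = 216359946.0 mm^4
L = 5000.0 mm, w = 6 N/mm, E = 205000.0 MPa
delta = 5 * w * L^4 / (384 * E * I)
= 5 * 6 * 5000.0^4 / (384 * 205000.0 * 216359946.0)
= 1.1009 mm

1.1009 mm


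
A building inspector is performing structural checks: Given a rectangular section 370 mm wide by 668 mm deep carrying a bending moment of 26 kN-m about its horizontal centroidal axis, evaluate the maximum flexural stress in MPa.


I = b * h^3 / 12 = 370 * 668^3 / 12 = 9190726986.67 mm^4
y = h / 2 = 668 / 2 = 334.0 mm
M = 26 kN-m = 26000000.0 N-mm
sigma = M * y / I = 26000000.0 * 334.0 / 9190726986.67
= 0.94 MPa

0.94 MPa


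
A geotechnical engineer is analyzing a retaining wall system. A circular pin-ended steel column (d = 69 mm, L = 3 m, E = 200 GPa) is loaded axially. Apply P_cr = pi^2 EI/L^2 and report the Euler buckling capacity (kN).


I = pi * d^4 / 64 = 1112669.7 mm^4
L = 3000.0 mm
P_cr = pi^2 * E * I / L^2
= 9.8696 * 200000.0 * 1112669.7 / 3000.0^2
= 244035.77 N = 244.0358 kN

244.0358 kN


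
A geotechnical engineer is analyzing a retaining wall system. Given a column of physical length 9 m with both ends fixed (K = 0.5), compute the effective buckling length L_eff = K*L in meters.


L_eff = K * L
= 0.5 * 9
= 4.5 m

4.5 m


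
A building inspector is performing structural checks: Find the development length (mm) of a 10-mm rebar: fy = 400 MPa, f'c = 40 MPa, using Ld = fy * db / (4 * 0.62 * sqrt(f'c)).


Ld = (fy * db) / (4 * 0.62 * sqrt(f'c))
= (400 * 10) / (4 * 0.62 * sqrt(40))
= 4000 / 15.6849
= 255.02 mm

255.02 mm


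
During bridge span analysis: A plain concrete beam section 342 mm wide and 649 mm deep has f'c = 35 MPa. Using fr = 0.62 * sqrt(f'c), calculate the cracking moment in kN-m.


fr = 0.62 * sqrt(35) = 0.62 * 5.9161 = 3.668 MPa
I = 342 * 649^3 / 12 = 7790744296.5 mm^4
y_t = 324.5 mm
M_cr = fr * I / y_t = 3.668 * 7790744296.5 / 324.5 N-mm
= 88.0623 kN-m

88.0623 kN-m


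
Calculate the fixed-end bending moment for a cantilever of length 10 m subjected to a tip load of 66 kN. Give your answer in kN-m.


For a cantilever with a point load at the free end:
M_max = P * L = 66 * 10 = 660 kN-m

660 kN-m


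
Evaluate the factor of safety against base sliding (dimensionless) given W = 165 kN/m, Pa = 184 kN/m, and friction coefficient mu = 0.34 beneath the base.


Resisting force = mu * W = 0.34 * 165 = 56.1 kN/m
FOS = Resisting / Driving = 56.1 / 184
= 0.3049 (dimensionless)

0.3049 (dimensionless)


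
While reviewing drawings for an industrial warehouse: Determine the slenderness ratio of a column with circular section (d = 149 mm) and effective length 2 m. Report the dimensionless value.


Radius of gyration r = d / 4 = 149 / 4 = 37.25 mm
L_eff = 2000.0 mm
Slenderness ratio = L / r = 2000.0 / 37.25 = 53.69 (dimensionless)

53.69 (dimensionless)


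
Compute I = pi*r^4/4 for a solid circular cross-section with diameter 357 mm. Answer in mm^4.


r = d / 2 = 357 / 2 = 178.5 mm
I = pi * r^4 / 4 = pi * 178.5^4 / 4
= 797338552.09 mm^4

797338552.09 mm^4


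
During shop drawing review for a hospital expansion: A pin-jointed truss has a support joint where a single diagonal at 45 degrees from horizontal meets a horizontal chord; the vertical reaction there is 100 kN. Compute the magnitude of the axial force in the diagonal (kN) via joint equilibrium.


At the joint, only the diagonal has a vertical component, so vertical equilibrium gives:
F * sin(45) = 100
F = 100 / sin(45)
= 100 / 0.707107
= 141.42 kN

141.42 kN


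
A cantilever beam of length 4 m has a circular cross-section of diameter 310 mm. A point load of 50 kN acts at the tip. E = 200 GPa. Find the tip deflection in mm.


I = pi * d^4 / 64 = pi * 310^4 / 64 = 453332310.79 mm^4
L = 4000.0 mm, P = 50000.0 N, E = 200000.0 MPa
delta = P * L^3 / (3 * E * I)
= 50000.0 * 4000.0^3 / (3 * 200000.0 * 453332310.79)
= 11.7647 mm

11.7647 mm


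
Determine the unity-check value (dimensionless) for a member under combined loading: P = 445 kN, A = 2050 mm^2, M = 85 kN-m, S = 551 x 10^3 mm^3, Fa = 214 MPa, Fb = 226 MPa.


f_a = P / A = 445000.0 / 2050 = 217.0732 MPa
f_b = M / S = 85000000.0 / 551000.0 = 154.265 MPa
Ratio = f_a / Fa + f_b / Fb
= 217.0732 / 214 + 154.265 / 226
= 1.6969 (dimensionless)

1.6969 (dimensionless)


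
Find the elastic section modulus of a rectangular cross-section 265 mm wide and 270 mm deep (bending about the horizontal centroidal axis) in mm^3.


S = b * h^2 / 6
= 265 * 270^2 / 6
= 265 * 72900 / 6
= 3219750.0 mm^3

3219750.0 mm^3


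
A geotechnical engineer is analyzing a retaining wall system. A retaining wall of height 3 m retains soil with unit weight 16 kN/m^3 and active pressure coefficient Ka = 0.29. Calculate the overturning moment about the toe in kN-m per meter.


Pa = 0.5 * Ka * gamma * H^2
= 0.5 * 0.29 * 16 * 3^2
= 20.88 kN/m
Arm = H / 3 = 3 / 3 = 1.0 m
Mo = Pa * arm = Pa * H / 3 = 20.88 * 3 / 3 = 20.88 kN-m/m

20.88 kN-m/m


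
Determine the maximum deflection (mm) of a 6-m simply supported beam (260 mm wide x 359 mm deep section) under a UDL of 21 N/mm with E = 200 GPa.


I = 260 * 359^3 / 12 = 1002479378.33 mm^4
L = 6000.0 mm, w = 21 N/mm, E = 200000.0 MPa
delta = 5 * w * L^4 / (384 * E * I)
= 5 * 21 * 6000.0^4 / (384 * 200000.0 * 1002479378.33)
= 1.7675 mm

1.7675 mm


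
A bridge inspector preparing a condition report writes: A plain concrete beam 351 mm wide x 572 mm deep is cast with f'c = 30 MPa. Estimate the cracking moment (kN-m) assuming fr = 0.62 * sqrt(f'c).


fr = 0.62 * sqrt(30) = 0.62 * 5.4772 = 3.3959 MPa
I = 351 * 572^3 / 12 = 5474115504.0 mm^4
y_t = 286.0 mm
M_cr = fr * I / y_t = 3.3959 * 5474115504.0 / 286.0 N-mm
= 64.998 kN-m

64.998 kN-m


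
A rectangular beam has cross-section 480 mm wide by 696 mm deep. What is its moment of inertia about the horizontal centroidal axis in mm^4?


I = b * h^3 / 12
= 480 * 696^3 / 12
= 480 * 337153536 / 12
= 13486141440.0 mm^4

13486141440.0 mm^4


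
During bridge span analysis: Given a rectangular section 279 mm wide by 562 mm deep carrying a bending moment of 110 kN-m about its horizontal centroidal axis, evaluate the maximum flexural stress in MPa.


I = b * h^3 / 12 = 279 * 562^3 / 12 = 4126975626.0 mm^4
y = h / 2 = 562 / 2 = 281.0 mm
M = 110 kN-m = 110000000.0 N-mm
sigma = M * y / I = 110000000.0 * 281.0 / 4126975626.0
= 7.49 MPa

7.49 MPa


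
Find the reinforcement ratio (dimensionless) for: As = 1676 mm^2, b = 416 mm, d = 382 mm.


rho = As / (b * d)
= 1676 / (416 * 382)
= 1676 / 158912
= 0.010547 (dimensionless)

0.010547 (dimensionless)


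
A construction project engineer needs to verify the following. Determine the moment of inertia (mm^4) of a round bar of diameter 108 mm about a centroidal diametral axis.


r = d / 2 = 108 / 2 = 54.0 mm
I = pi * r^4 / 4 = pi * 54.0^4 / 4
= 6678284.57 mm^4

6678284.57 mm^4


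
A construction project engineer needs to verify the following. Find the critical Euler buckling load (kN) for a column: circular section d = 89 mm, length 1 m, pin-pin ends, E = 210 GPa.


I = pi * d^4 / 64 = 3079852.55 mm^4
L = 1000.0 mm
P_cr = pi^2 * E * I / L^2
= 9.8696 * 210000.0 * 3079852.55 / 1000.0^2
= 6383354.53 N = 6383.3545 kN

6383.3545 kN


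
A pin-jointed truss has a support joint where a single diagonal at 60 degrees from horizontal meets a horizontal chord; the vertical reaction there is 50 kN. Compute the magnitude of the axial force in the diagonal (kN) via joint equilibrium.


At the joint, only the diagonal has a vertical component, so vertical equilibrium gives:
F * sin(60) = 50
F = 50 / sin(60)
= 50 / 0.866025
= 57.74 kN

57.74 kN


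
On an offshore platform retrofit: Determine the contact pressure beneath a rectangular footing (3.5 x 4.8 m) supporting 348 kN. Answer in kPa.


A = 3.5 * 4.8 = 16.8 m^2
q = P / A = 348 / 16.8
= 20.7143 kPa

20.7143 kPa


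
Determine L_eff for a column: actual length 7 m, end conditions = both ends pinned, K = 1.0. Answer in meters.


L_eff = K * L
= 1.0 * 7
= 7.0 m

7.0 m


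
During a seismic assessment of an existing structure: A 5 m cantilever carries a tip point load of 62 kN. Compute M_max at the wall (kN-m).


For a cantilever with a point load at the free end:
M_max = P * L = 62 * 5 = 310 kN-m

310 kN-m


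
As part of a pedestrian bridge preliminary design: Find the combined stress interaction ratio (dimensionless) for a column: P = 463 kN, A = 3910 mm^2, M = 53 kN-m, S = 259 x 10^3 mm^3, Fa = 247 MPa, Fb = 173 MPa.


f_a = P / A = 463000.0 / 3910 = 118.4143 MPa
f_b = M / S = 53000000.0 / 259000.0 = 204.6332 MPa
Ratio = f_a / Fa + f_b / Fb
= 118.4143 / 247 + 204.6332 / 173
= 1.6623 (dimensionless)

1.6623 (dimensionless)


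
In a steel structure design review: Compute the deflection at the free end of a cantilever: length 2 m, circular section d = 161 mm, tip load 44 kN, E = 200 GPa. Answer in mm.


I = pi * d^4 / 64 = pi * 161^4 / 64 = 32981727.78 mm^4
L = 2000.0 mm, P = 44000.0 N, E = 200000.0 MPa
delta = P * L^3 / (3 * E * I)
= 44000.0 * 2000.0^3 / (3 * 200000.0 * 32981727.78)
= 17.7876 mm

17.7876 mm


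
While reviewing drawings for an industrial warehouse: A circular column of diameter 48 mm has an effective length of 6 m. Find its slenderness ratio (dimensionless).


Radius of gyration r = d / 4 = 48 / 4 = 12.0 mm
L_eff = 6000.0 mm
Slenderness ratio = L / r = 6000.0 / 12.0 = 500.0 (dimensionless)

500.0 (dimensionless)


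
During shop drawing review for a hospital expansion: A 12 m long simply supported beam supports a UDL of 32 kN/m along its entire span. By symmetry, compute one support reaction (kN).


Total load = w * L = 32 * 12 = 384 kN
By symmetry, each reaction R = total / 2 = 384 / 2 = 192.0 kN

192.0 kN


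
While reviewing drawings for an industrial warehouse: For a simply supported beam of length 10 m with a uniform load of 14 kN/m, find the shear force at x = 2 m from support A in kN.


R_A = w * L / 2 = 14 * 10 / 2 = 70.0 kN
V(x) = R_A - w * x = 70.0 - 14 * 2
= 42.0 kN

42.0 kN


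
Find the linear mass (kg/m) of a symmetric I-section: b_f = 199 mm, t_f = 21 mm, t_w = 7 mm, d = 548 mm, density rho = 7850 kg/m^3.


A_flanges = 2 * 199 * 21 = 8358 mm^2
A_web = (548 - 2 * 21) * 7 = 3542 mm^2
A_total = 8358 + 3542 = 11900 mm^2 = 0.011900 m^2
Weight = rho * A = 7850 * 0.011900 = 93.415 kg/m

93.415 kg/m


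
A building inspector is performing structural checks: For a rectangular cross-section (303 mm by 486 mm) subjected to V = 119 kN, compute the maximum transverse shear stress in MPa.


A = b * h = 303 * 486 = 147258 mm^2
V = 119 kN = 119000.0 N
tau_max = 1.5 * V / A = 1.5 * 119000.0 / 147258
= 1.2122 MPa

1.2122 MPa


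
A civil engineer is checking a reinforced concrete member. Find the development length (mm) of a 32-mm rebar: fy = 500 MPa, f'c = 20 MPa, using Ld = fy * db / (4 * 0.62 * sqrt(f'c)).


Ld = (fy * db) / (4 * 0.62 * sqrt(f'c))
= (500 * 32) / (4 * 0.62 * sqrt(20))
= 16000 / 11.0909
= 1442.62 mm

1442.62 mm


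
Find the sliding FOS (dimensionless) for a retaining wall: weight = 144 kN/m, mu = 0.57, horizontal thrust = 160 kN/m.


Resisting force = mu * W = 0.57 * 144 = 82.08 kN/m
FOS = Resisting / Driving = 82.08 / 160
= 0.513 (dimensionless)

0.513 (dimensionless)


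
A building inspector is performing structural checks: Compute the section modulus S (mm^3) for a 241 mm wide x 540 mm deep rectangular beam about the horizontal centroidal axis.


S = b * h^2 / 6
= 241 * 540^2 / 6
= 241 * 291600 / 6
= 11712600.0 mm^3

11712600.0 mm^3


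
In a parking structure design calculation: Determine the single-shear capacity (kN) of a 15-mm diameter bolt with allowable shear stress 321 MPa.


A = pi * d^2 / 4 = pi * 15^2 / 4 = 176.7146 mm^2
V = f_v * A / 1000 = 321 * 176.7146 / 1000
= 56.7254 kN

56.7254 kN


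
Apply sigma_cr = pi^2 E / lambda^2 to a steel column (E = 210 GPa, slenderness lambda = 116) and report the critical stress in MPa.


sigma_cr = pi^2 * E / lambda^2
= 9.8696 * 210000.0 / 116^2
= 9.8696 * 210000.0 / 13456
= 154.0292 MPa

154.0292 MPa


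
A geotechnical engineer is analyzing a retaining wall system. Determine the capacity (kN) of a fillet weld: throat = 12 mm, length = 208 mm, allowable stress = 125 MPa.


Strength = throat * length * allowable stress
= 12 * 208 * 125 N
= 312000 N
= 312.0 kN

312.0 kN


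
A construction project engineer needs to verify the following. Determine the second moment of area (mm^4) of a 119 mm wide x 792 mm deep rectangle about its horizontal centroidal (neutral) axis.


I = b * h^3 / 12
= 119 * 792^3 / 12
= 119 * 496793088 / 12
= 4926531456.0 mm^4

4926531456.0 mm^4


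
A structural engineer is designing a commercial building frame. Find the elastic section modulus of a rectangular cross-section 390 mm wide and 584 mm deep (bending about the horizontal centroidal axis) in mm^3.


S = b * h^2 / 6
= 390 * 584^2 / 6
= 390 * 341056 / 6
= 22168640.0 mm^3

22168640.0 mm^3


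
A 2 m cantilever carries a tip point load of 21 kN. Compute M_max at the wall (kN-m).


For a cantilever with a point load at the free end:
M_max = P * L = 21 * 2 = 42 kN-m

42 kN-m


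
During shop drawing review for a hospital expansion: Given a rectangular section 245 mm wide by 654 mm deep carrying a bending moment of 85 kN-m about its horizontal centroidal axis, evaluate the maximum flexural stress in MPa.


I = b * h^3 / 12 = 245 * 654^3 / 12 = 5711077890.0 mm^4
y = h / 2 = 654 / 2 = 327.0 mm
M = 85 kN-m = 85000000.0 N-mm
sigma = M * y / I = 85000000.0 * 327.0 / 5711077890.0
= 4.87 MPa

4.87 MPa


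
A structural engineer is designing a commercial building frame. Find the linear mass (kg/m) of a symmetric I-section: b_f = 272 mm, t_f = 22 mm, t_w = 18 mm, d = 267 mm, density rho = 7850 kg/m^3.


A_flanges = 2 * 272 * 22 = 11968 mm^2
A_web = (267 - 2 * 22) * 18 = 4014 mm^2
A_total = 11968 + 4014 = 15982 mm^2 = 0.015982 m^2
Weight = rho * A = 7850 * 0.015982 = 125.4587 kg/m

125.4587 kg/m


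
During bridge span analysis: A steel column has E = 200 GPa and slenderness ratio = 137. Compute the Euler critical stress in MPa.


sigma_cr = pi^2 * E / lambda^2
= 9.8696 * 200000.0 / 137^2
= 9.8696 * 200000.0 / 18769
= 105.1692 MPa

105.1692 MPa


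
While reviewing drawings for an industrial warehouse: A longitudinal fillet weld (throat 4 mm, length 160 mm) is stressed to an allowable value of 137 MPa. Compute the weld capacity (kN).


Strength = throat * length * allowable stress
= 4 * 160 * 137 N
= 87680 N
= 87.68 kN

87.68 kN


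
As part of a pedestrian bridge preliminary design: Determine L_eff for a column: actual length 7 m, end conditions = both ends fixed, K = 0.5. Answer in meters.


L_eff = K * L
= 0.5 * 7
= 3.5 m

3.5 m


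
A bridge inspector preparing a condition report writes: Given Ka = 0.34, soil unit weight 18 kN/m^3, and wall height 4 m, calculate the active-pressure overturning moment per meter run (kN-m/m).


Pa = 0.5 * Ka * gamma * H^2
= 0.5 * 0.34 * 18 * 4^2
= 48.96 kN/m
Arm = H / 3 = 4 / 3 = 1.3333 m
Mo = Pa * arm = Pa * H / 3 = 48.96 * 4 / 3 = 65.28 kN-m/m

65.28 kN-m/m


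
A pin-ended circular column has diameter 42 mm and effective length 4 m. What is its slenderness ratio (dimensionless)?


Radius of gyration r = d / 4 = 42 / 4 = 10.5 mm
L_eff = 4000.0 mm
Slenderness ratio = L / r = 4000.0 / 10.5 = 380.95 (dimensionless)

380.95 (dimensionless)


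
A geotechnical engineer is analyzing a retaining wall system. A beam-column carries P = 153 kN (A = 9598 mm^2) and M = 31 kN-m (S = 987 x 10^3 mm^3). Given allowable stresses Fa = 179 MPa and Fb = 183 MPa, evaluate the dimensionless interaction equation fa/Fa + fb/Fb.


f_a = P / A = 153000.0 / 9598 = 15.9408 MPa
f_b = M / S = 31000000.0 / 987000.0 = 31.4083 MPa
Ratio = f_a / Fa + f_b / Fb
= 15.9408 / 179 + 31.4083 / 183
= 0.2607 (dimensionless)

0.2607 (dimensionless)


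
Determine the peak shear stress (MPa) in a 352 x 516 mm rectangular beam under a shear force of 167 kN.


A = b * h = 352 * 516 = 181632 mm^2
V = 167 kN = 167000.0 N
tau_max = 1.5 * V / A = 1.5 * 167000.0 / 181632
= 1.3792 MPa

1.3792 MPa


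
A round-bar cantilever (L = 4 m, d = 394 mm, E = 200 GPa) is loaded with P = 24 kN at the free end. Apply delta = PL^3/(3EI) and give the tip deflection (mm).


I = pi * d^4 / 64 = pi * 394^4 / 64 = 1182918396.8 mm^4
L = 4000.0 mm, P = 24000.0 N, E = 200000.0 MPa
delta = P * L^3 / (3 * E * I)
= 24000.0 * 4000.0^3 / (3 * 200000.0 * 1182918396.8)
= 2.1641 mm

2.1641 mm


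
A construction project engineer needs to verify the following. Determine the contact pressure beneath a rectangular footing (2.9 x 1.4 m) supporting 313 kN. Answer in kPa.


A = 2.9 * 1.4 = 4.06 m^2
q = P / A = 313 / 4.06
= 77.0936 kPa

77.0936 kPa


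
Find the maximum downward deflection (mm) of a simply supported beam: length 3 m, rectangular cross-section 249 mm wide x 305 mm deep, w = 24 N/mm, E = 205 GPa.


I = 249 * 305^3 / 12 = 588731968.75 mm^4
L = 3000.0 mm, w = 24 N/mm, E = 205000.0 MPa
delta = 5 * w * L^4 / (384 * E * I)
= 5 * 24 * 3000.0^4 / (384 * 205000.0 * 588731968.75)
= 0.2097 mm

0.2097 mm


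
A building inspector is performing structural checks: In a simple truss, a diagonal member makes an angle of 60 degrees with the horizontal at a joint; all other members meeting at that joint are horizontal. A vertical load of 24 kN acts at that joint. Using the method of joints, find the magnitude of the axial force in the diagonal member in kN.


At the joint, only the diagonal has a vertical component, so vertical equilibrium gives:
F * sin(60) = 24
F = 24 / sin(60)
= 24 / 0.866025
= 27.71 kN

27.71 kN


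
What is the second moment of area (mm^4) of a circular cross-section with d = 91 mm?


r = d / 2 = 91 / 2 = 45.5 mm
I = pi * r^4 / 4 = pi * 45.5^4 / 4
= 3366165.53 mm^4

3366165.53 mm^4


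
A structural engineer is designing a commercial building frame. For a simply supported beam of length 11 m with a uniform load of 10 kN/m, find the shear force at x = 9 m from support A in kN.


R_A = w * L / 2 = 10 * 11 / 2 = 55.0 kN
V(x) = R_A - w * x = 55.0 - 10 * 9
= -35.0 kN

-35.0 kN


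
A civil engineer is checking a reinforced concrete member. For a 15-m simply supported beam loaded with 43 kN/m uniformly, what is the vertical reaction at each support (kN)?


Total load = w * L = 43 * 15 = 645 kN
By symmetry, each reaction R = total / 2 = 645 / 2 = 322.5 kN

322.5 kN


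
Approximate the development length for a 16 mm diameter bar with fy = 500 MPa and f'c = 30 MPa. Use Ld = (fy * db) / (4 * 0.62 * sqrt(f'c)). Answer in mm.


Ld = (fy * db) / (4 * 0.62 * sqrt(f'c))
= (500 * 16) / (4 * 0.62 * sqrt(30))
= 8000 / 13.5835
= 588.95 mm

588.95 mm


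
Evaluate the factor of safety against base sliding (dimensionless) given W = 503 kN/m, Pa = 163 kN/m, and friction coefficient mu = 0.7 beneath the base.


Resisting force = mu * W = 0.7 * 503 = 352.1 kN/m
FOS = Resisting / Driving = 352.1 / 163
= 2.1601 (dimensionless)

2.1601 (dimensionless)


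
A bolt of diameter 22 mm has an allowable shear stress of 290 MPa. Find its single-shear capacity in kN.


A = pi * d^2 / 4 = pi * 22^2 / 4 = 380.1327 mm^2
V = f_v * A / 1000 = 290 * 380.1327 / 1000
= 110.2385 kN

110.2385 kN


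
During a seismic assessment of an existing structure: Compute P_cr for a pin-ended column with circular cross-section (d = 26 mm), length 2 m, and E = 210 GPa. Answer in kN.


I = pi * d^4 / 64 = 22431.76 mm^4
L = 2000.0 mm
P_cr = pi^2 * E * I / L^2
= 9.8696 * 210000.0 * 22431.76 / 2000.0^2
= 11623.11 N = 11.6231 kN

11.6231 kN


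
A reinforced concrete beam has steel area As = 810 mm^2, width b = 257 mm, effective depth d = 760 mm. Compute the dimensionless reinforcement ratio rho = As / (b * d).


rho = As / (b * d)
= 810 / (257 * 760)
= 810 / 195320
= 0.004147 (dimensionless)

0.004147 (dimensionless)


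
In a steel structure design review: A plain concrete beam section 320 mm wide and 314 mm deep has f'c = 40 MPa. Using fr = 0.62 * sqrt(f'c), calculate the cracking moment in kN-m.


fr = 0.62 * sqrt(40) = 0.62 * 6.3246 = 3.9212 MPa
I = 320 * 314^3 / 12 = 825577173.33 mm^4
y_t = 157.0 mm
M_cr = fr * I / y_t = 3.9212 * 825577173.33 / 157.0 N-mm
= 20.6196 kN-m

20.6196 kN-m


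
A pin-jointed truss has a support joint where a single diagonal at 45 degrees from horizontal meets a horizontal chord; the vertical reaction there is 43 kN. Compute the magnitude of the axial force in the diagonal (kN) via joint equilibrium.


At the joint, only the diagonal has a vertical component, so vertical equilibrium gives:
F * sin(45) = 43
F = 43 / sin(45)
= 43 / 0.707107
= 60.81 kN

60.81 kN
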